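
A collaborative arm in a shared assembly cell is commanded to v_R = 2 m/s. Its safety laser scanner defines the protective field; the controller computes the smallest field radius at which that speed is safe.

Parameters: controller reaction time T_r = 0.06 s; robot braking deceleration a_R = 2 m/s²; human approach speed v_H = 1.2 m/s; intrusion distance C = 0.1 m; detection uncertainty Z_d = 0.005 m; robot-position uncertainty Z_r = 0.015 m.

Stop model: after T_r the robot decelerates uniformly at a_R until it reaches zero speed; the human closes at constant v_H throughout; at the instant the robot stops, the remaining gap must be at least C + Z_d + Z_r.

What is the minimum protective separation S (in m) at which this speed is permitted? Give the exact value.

braking lasts T_s = 2/2 = 1.0000 s
robot in T_r: 2.0000·0.0600 = 0.1200 m
robot covers 2.0000·1.0000 − ½·2.0000·1.0000² = 1.0000 m while stopping
person approaches 1.2000·(0.0600+1.0000) = 1.2720 m
margins: 0.1000+0.0050+0.0150 = 0.1200 m
S_min ≈ 0.1200+1.0000+1.2720+0.1200  ⇒  S_min = 314/125 m

S_min = 314/125 m = 2.5120 m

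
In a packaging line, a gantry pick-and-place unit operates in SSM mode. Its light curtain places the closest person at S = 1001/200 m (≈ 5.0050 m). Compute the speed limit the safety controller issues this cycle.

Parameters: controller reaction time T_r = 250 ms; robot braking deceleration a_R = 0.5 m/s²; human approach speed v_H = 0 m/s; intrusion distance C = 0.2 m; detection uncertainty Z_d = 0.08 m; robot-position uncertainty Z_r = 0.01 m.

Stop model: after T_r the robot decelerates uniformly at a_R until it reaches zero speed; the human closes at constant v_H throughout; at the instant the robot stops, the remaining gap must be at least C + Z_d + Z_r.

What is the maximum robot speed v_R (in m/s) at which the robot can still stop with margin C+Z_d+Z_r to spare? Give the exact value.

at the boundary: (1)·v² + (1/4)·v + (-943/200) = 0
  disc = (1/4)² − 4·(1)·(-943/200) = 7569/400 ; √disc = 87/20
  v_R = (−(1/4) + 87/20) / (2·(1)) = 41/20 m/s
check:
braking lasts T_s = (41/20)/(1/2) = 4.1000 s
robot in T_r: 2.0500·0.2500 = 0.5125 m
braking distance = 2.0500²/(2·0.5000) = 4.2025 m
person approaches 0.0000·(0.2500+4.1000) = 0.0000 m
residual clearance needed = 0.2000+0.0800+0.0100 = 0.2900 m
sum ≈ 0.5125+4.2025+0.0000+0.2900 ≈ 5.0050 m = S ✓

v_R_max = 41/20 m/s = 2.0500 m/s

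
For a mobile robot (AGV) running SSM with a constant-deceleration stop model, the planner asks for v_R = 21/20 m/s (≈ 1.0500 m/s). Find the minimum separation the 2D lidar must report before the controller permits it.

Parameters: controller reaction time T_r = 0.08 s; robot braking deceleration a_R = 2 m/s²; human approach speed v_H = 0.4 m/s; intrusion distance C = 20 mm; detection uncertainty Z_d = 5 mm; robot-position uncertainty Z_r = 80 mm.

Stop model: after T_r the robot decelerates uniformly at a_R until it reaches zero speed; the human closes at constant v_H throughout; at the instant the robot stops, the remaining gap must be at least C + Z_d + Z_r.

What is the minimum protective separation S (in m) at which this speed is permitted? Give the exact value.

T_s = v_R/a_R = (21/20)/2 = 0.5250 s
reaction-phase robot travel = 1.0500·0.0800 = 0.0840 m
robot under decel: 1.0500²/(2·2.0000) = 0.2756 m
human over T_r+T_s: 0.4000·(0.0800+0.5250) = 0.2420 m
margins: 0.0200+0.0050+0.0800 = 0.1050 m
S_min ≈ 0.0840+0.2756+0.2420+0.1050  ⇒  S_min = 5653/8000 m

S_min = 5653/8000 m = 0.7066 m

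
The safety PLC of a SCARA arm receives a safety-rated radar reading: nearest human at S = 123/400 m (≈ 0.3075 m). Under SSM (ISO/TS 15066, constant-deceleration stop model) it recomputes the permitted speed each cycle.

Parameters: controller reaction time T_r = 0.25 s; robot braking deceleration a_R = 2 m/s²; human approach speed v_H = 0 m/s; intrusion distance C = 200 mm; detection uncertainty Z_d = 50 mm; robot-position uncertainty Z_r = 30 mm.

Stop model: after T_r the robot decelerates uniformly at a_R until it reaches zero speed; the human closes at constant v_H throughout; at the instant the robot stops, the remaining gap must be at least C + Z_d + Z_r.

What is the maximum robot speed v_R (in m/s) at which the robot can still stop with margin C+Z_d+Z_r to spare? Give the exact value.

v_R_max = 1/10 m/s = 0.1000 m/s

at the boundary: (1/4)·v² + (1/4)·v + (-11/400) = 0
  disc = (1/4)² − 4·(1/4)·(-11/400) = 9/100 ; √disc = 3/10
  v_R = (−(1/4) + 3/10) / (2·(1/4)) = 1/10 m/s
check:
braking lasts T_s = (1/10)/2 = 0.0500 s
robot in T_r: 0.1000·0.2500 = 0.0250 m
robot covers 0.1000·0.0500 − ½·2.0000·0.0500² = 0.0025 m while stopping
person approaches 0.0000·(0.2500+0.0500) = 0.0000 m
residual clearance needed = 0.2000+0.0500+0.0300 = 0.2800 m
sum ≈ 0.0250+0.0025+0.0000+0.2800 ≈ 0.3075 m = S ✓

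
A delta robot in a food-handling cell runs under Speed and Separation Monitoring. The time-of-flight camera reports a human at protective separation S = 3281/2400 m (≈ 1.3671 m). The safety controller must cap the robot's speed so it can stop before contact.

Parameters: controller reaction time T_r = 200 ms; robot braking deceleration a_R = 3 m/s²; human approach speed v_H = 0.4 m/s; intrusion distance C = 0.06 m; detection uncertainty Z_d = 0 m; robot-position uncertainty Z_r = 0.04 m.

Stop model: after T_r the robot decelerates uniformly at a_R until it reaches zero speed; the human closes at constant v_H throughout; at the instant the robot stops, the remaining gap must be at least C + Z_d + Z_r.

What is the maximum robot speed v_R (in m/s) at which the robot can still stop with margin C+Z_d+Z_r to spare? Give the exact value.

v_R_max = 37/20 m/s = 1.8500 m/s

collect terms ⇒ (1/6)·v_R² + (1/3)·v_R + (-2849/2400) = 0
  disc = (1/3)² − 4·(1/6)·(-2849/2400) = 361/400 ; √disc = 19/20
  v_R = (−(1/3) + 19/20) / (2·(1/6)) = 37/20 m/s
check:
stop time T_s = (37/20)/3 = 0.6167 s
robot in T_r: 1.8500·0.2000 = 0.3700 m
robot covers 1.8500·0.6167 − ½·3.0000·0.6167² = 0.5704 m while stopping
human closes 0.4000·0.8167 = 0.3267 m
residual clearance needed = 0.0600+0.0000+0.0400 = 0.1000 m
sum ≈ 0.3700+0.5704+0.3267+0.1000 ≈ 1.3671 m = S ✓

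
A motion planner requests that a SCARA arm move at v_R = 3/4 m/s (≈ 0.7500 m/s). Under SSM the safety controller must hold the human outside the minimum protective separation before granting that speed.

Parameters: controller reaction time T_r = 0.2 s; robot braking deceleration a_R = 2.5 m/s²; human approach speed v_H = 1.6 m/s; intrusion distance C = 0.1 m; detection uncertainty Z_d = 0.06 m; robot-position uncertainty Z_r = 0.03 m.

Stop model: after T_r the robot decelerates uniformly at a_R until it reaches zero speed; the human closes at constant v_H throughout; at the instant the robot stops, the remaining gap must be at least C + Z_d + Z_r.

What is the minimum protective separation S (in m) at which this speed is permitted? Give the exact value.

S_min = 501/400 m = 1.2525 m

stop time T_s = (3/4)/(5/2) = 0.3000 s
robot in T_r: 0.7500·0.2000 = 0.1500 m
braking distance = 0.7500²/(2·2.5000) = 0.1125 m
human closes 1.6000·0.5000 = 0.8000 m
residual clearance needed = 0.1000+0.0600+0.0300 = 0.1900 m
S_min ≈ 0.1500+0.1125+0.8000+0.1900  ⇒  S_min = 501/400 m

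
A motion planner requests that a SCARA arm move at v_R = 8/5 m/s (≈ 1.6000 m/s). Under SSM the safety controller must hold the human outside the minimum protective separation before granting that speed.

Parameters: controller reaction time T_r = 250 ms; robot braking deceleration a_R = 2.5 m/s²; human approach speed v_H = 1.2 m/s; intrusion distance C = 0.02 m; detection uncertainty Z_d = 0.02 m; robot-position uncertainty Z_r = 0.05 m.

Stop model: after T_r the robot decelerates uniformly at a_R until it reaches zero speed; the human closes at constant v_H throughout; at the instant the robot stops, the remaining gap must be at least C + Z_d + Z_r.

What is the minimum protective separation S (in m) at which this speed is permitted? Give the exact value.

S_min = 207/100 m = 2.0700 m

stop time T_s = (8/5)/(5/2) = 0.6400 s
robot in T_r: 1.6000·0.2500 = 0.4000 m
braking distance = 1.6000²/(2·2.5000) = 0.5120 m
human closes 1.2000·0.8900 = 1.0680 m
C+Z_d+Z_r = 0.0200+0.0200+0.0500 = 0.0900 m
S_min ≈ 0.4000+0.5120+1.0680+0.0900  ⇒  S_min = 207/100 m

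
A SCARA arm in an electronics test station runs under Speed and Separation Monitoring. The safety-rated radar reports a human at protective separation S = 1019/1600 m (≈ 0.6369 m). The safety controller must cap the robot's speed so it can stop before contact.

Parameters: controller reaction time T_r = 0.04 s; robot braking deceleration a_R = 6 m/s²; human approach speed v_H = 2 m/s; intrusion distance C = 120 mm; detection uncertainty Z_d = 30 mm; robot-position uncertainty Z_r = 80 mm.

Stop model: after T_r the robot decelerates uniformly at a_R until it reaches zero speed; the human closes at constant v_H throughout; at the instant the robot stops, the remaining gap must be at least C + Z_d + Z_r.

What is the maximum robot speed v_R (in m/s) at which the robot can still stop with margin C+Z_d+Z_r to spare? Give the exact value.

v_R_max = 3/4 m/s = 0.7500 m/s

collect terms ⇒ (1/12)·v_R² + (28/75)·v_R + (-523/1600) = 0
  disc = (28/75)² − 4·(1/12)·(-523/1600) = 89401/360000 ; √disc = 299/600
  v_R = (−(28/75) + 299/600) / (2·(1/12)) = 3/4 m/s
check:
stop time T_s = (3/4)/6 = 0.1250 s
robot in T_r: 0.7500·0.0400 = 0.0300 m
robot covers 0.7500·0.1250 − ½·6.0000·0.1250² = 0.0469 m while stopping
human over T_r+T_s: 2.0000·(0.0400+0.1250) = 0.3300 m
margins: 0.1200+0.0300+0.0800 = 0.2300 m
sum ≈ 0.0300+0.0469+0.3300+0.2300 ≈ 0.6369 m = S ✓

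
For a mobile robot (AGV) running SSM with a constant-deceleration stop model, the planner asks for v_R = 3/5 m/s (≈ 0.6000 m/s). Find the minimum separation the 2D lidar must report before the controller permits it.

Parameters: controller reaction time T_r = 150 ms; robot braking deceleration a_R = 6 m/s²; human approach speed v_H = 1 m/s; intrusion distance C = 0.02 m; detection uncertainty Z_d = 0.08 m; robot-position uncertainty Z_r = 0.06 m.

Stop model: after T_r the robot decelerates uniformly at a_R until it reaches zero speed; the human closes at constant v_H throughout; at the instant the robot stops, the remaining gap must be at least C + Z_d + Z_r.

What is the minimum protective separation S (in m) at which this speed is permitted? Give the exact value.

S_min = 53/100 m = 0.5300 m

stop time T_s = (3/5)/6 = 0.1000 s
robot in T_r: 0.6000·0.1500 = 0.0900 m
robot under decel: 0.6000²/(2·6.0000) = 0.0300 m
person approaches 1.0000·(0.1500+0.1000) = 0.2500 m
residual clearance needed = 0.0200+0.0800+0.0600 = 0.1600 m
S_min ≈ 0.0900+0.0300+0.2500+0.1600  ⇒  S_min = 53/100 m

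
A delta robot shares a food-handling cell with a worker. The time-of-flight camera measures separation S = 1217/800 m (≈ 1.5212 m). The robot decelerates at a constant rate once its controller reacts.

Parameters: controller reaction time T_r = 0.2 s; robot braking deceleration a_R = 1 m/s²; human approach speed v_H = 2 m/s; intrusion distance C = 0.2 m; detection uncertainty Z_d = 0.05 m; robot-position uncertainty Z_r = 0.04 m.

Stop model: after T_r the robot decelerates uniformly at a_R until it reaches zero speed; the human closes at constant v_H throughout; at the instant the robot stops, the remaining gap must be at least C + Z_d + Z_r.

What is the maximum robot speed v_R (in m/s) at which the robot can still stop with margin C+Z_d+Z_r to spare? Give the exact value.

v_R_max = 7/20 m/s = 0.3500 m/s

quadratic (1/2)·v² + (11/5)·v + (-133/160) = 0
  disc = (11/5)² − 4·(1/2)·(-133/160) = 2601/400 ; √disc = 51/20
  v_R = (−(11/5) + 51/20) / (2·(1/2)) = 7/20 m/s
check:
stop time T_s = (7/20)/1 = 0.3500 s
reaction-phase robot travel = 0.3500·0.2000 = 0.0700 m
robot covers 0.3500·0.3500 − ½·1.0000·0.3500² = 0.0612 m while stopping
person approaches 2.0000·(0.2000+0.3500) = 1.1000 m
margins: 0.2000+0.0500+0.0400 = 0.2900 m
sum ≈ 0.0700+0.0612+1.1000+0.2900 ≈ 1.5212 m = S ✓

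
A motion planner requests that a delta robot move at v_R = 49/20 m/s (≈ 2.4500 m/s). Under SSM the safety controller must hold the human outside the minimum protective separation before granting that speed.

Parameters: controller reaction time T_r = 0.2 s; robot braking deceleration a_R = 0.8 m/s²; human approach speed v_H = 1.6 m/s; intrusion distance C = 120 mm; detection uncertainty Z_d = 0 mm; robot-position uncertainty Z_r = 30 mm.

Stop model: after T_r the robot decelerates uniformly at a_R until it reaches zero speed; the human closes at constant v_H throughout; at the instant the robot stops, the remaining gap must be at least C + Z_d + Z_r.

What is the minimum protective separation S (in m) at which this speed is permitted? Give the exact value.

braking lasts T_s = (49/20)/(4/5) = 3.0625 s
robot in T_r: 2.4500·0.2000 = 0.4900 m
robot covers 2.4500·3.0625 − ½·0.8000·3.0625² = 3.7516 m while stopping
person approaches 1.6000·(0.2000+3.0625) = 5.2200 m
margins: 0.1200+0.0000+0.0300 = 0.1500 m
S_min ≈ 0.4900+3.7516+5.2200+0.1500  ⇒  S_min = 30757/3200 m

S_min = 30757/3200 m = 9.6116 m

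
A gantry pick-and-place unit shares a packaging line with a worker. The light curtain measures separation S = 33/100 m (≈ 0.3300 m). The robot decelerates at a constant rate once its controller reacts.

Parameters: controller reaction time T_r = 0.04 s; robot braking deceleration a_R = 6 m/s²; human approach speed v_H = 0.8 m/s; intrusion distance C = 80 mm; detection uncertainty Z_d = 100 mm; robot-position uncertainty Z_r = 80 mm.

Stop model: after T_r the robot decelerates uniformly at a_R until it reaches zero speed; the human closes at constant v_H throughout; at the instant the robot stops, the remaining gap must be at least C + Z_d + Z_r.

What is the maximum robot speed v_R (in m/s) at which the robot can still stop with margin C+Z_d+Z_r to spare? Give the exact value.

quadratic (1/12)·v² + (13/75)·v + (-19/500) = 0
  disc = (13/75)² − 4·(1/12)·(-19/500) = 961/22500 ; √disc = 31/150
  v_R = (−(13/75) + 31/150) / (2·(1/12)) = 1/5 m/s
check:
stop time T_s = (1/5)/6 = 0.0333 s
robot covers v_R·T_r = 0.2000·0.0400 = 0.0080 m before braking
robot covers 0.2000·0.0333 − ½·6.0000·0.0333² = 0.0033 m while stopping
human closes 0.8000·0.0733 = 0.0587 m
C+Z_d+Z_r = 0.0800+0.1000+0.0800 = 0.2600 m
sum ≈ 0.0080+0.0033+0.0587+0.2600 ≈ 0.3300 m = S ✓

v_R_max = 1/5 m/s = 0.2000 m/s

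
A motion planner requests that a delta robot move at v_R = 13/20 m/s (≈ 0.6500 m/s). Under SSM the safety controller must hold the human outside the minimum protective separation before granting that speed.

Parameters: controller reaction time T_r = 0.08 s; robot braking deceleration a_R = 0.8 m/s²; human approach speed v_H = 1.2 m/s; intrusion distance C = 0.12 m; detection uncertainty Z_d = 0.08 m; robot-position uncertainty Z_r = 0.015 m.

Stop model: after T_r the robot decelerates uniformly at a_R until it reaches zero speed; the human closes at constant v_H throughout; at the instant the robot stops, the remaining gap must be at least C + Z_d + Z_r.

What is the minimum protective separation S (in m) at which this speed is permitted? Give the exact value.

braking lasts T_s = (13/20)/(4/5) = 0.8125 s
reaction-phase robot travel = 0.6500·0.0800 = 0.0520 m
robot under decel: 0.6500²/(2·0.8000) = 0.2641 m
human over T_r+T_s: 1.2000·(0.0800+0.8125) = 1.0710 m
margins: 0.1200+0.0800+0.0150 = 0.2150 m
S_min ≈ 0.0520+0.2641+1.0710+0.2150  ⇒  S_min = 25633/16000 m

S_min = 25633/16000 m = 1.6021 m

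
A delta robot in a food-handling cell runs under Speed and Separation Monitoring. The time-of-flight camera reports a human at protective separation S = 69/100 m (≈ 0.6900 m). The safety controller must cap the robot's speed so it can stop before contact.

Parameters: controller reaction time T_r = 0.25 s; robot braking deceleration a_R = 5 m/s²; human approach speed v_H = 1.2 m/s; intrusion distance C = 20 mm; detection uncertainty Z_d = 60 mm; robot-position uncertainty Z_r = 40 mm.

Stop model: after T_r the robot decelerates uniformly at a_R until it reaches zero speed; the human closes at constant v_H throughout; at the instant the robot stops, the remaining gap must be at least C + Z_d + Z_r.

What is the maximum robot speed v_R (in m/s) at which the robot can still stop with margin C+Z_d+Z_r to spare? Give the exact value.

quadratic (1/10)·v² + (49/100)·v + (-27/100) = 0
  disc = (49/100)² − 4·(1/10)·(-27/100) = 3481/10000 ; √disc = 59/100
  v_R = (−(49/100) + 59/100) / (2·(1/10)) = 1/2 m/s
check:
T_s = v_R/a_R = (1/2)/5 = 0.1000 s
robot covers v_R·T_r = 0.5000·0.2500 = 0.1250 m before braking
braking distance = 0.5000²/(2·5.0000) = 0.0250 m
human closes 1.2000·0.3500 = 0.4200 m
residual clearance needed = 0.0200+0.0600+0.0400 = 0.1200 m
sum ≈ 0.1250+0.0250+0.4200+0.1200 ≈ 0.6900 m = S ✓

v_R_max = 1/2 m/s = 0.5000 m/s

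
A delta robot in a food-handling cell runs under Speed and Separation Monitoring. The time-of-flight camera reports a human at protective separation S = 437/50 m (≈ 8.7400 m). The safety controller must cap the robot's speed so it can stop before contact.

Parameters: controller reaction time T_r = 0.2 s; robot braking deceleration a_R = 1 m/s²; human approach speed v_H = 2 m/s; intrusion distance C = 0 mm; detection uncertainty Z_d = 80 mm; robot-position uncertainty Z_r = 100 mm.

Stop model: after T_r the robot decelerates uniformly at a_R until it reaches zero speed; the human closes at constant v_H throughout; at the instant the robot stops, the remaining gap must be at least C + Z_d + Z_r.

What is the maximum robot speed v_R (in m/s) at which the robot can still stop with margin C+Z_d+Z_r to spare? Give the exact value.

v_R_max = 12/5 m/s = 2.4000 m/s

quadratic (1/2)·v² + (11/5)·v + (-204/25) = 0
  disc = (11/5)² − 4·(1/2)·(-204/25) = 529/25 ; √disc = 23/5
  v_R = (−(11/5) + 23/5) / (2·(1/2)) = 12/5 m/s
check:
braking lasts T_s = (12/5)/1 = 2.4000 s
robot covers v_R·T_r = 2.4000·0.2000 = 0.4800 m before braking
braking distance = 2.4000²/(2·1.0000) = 2.8800 m
person approaches 2.0000·(0.2000+2.4000) = 5.2000 m
margins: 0.0000+0.0800+0.1000 = 0.1800 m
sum ≈ 0.4800+2.8800+5.2000+0.1800 ≈ 8.7400 m = S ✓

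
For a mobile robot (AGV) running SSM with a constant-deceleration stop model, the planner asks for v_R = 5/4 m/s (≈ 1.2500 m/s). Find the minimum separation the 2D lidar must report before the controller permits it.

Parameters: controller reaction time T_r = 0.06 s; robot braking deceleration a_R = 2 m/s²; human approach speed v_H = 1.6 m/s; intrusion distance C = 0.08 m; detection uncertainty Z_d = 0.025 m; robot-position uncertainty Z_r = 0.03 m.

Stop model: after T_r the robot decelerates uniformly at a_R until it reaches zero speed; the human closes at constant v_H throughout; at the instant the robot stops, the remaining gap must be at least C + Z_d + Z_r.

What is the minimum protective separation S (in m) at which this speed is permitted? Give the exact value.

S_min = 13573/8000 m = 1.6966 m

braking lasts T_s = (5/4)/2 = 0.6250 s
reaction-phase robot travel = 1.2500·0.0600 = 0.0750 m
robot under decel: 1.2500²/(2·2.0000) = 0.3906 m
human closes 1.6000·0.6850 = 1.0960 m
residual clearance needed = 0.0800+0.0250+0.0300 = 0.1350 m
S_min ≈ 0.0750+0.3906+1.0960+0.1350  ⇒  S_min = 13573/8000 m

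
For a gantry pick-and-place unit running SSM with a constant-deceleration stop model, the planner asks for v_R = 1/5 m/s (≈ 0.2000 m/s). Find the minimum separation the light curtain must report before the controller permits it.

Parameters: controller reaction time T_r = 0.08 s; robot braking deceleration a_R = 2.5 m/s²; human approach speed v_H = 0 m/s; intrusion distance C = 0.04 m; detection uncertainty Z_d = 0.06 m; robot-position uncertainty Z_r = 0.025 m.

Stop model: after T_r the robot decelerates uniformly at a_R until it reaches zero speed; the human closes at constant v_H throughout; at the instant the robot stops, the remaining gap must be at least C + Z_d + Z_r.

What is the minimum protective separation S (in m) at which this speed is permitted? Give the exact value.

S_min = 149/1000 m = 0.1490 m

stop time T_s = (1/5)/(5/2) = 0.0800 s
reaction-phase robot travel = 0.2000·0.0800 = 0.0160 m
braking distance = 0.2000²/(2·2.5000) = 0.0080 m
human closes 0.0000·0.1600 = 0.0000 m
margins: 0.0400+0.0600+0.0250 = 0.1250 m
S_min ≈ 0.0160+0.0080+0.0000+0.1250  ⇒  S_min = 149/1000 m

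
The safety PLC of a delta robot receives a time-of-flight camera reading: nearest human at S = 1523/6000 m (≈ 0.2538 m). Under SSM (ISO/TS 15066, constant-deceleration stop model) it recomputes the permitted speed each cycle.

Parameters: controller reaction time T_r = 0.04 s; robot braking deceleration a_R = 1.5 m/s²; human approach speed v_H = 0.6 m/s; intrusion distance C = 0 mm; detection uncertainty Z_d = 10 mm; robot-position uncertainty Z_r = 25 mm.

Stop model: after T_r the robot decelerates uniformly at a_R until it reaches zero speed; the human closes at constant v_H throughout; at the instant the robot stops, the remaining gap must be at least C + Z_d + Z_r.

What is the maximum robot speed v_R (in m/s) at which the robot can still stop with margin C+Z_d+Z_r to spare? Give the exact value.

v_R_max = 7/20 m/s = 0.3500 m/s

quadratic (1/3)·v² + (11/25)·v + (-1169/6000) = 0
  disc = (11/25)² − 4·(1/3)·(-1169/6000) = 10201/22500 ; √disc = 101/150
  v_R = (−(11/25) + 101/150) / (2·(1/3)) = 7/20 m/s
check:
stop time T_s = (7/20)/(3/2) = 0.2333 s
reaction-phase robot travel = 0.3500·0.0400 = 0.0140 m
robot under decel: 0.3500²/(2·1.5000) = 0.0408 m
human over T_r+T_s: 0.6000·(0.0400+0.2333) = 0.1640 m
margins: 0.0000+0.0100+0.0250 = 0.0350 m
sum ≈ 0.0140+0.0408+0.1640+0.0350 ≈ 0.2538 m = S ✓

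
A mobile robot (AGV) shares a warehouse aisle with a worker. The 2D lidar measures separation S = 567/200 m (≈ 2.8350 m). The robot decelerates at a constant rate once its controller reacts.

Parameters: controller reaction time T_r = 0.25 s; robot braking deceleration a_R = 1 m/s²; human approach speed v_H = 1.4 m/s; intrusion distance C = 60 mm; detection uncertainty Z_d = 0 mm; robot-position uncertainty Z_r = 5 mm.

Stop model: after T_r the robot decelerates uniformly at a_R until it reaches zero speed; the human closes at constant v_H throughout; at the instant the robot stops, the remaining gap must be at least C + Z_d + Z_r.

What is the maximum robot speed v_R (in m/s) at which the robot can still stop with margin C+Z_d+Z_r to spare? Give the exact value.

collect terms ⇒ (1/2)·v_R² + (33/20)·v_R + (-121/50) = 0
  disc = (33/20)² − 4·(1/2)·(-121/50) = 121/16 ; √disc = 11/4
  v_R = (−(33/20) + 11/4) / (2·(1/2)) = 11/10 m/s
check:
braking lasts T_s = (11/10)/1 = 1.1000 s
robot covers v_R·T_r = 1.1000·0.2500 = 0.2750 m before braking
braking distance = 1.1000²/(2·1.0000) = 0.6050 m
person approaches 1.4000·(0.2500+1.1000) = 1.8900 m
margins: 0.0600+0.0000+0.0050 = 0.0650 m
sum ≈ 0.2750+0.6050+1.8900+0.0650 ≈ 2.8350 m = S ✓

v_R_max = 11/10 m/s = 1.1000 m/s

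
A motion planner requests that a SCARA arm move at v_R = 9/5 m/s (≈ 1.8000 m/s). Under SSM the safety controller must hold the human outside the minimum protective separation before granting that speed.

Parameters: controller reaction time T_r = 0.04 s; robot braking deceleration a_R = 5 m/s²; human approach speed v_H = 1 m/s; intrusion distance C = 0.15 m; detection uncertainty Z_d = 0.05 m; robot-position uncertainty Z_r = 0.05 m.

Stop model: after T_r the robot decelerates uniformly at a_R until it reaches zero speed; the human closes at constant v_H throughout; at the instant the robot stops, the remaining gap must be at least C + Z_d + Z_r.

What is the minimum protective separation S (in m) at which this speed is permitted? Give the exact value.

S_min = 523/500 m = 1.0460 m

stop time T_s = (9/5)/5 = 0.3600 s
robot in T_r: 1.8000·0.0400 = 0.0720 m
robot under decel: 1.8000²/(2·5.0000) = 0.3240 m
human closes 1.0000·0.4000 = 0.4000 m
residual clearance needed = 0.1500+0.0500+0.0500 = 0.2500 m
S_min ≈ 0.0720+0.3240+0.4000+0.2500  ⇒  S_min = 523/500 m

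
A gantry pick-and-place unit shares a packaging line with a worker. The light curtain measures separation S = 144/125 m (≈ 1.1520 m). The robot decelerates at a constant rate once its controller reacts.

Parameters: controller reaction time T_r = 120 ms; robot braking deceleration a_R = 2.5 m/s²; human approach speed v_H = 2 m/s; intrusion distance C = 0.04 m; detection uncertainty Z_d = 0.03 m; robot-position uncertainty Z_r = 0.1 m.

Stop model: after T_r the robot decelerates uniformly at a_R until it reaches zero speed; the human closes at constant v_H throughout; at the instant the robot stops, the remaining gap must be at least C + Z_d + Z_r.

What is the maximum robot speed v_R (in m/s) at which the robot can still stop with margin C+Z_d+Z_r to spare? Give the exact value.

at the boundary: (1/5)·v² + (23/25)·v + (-371/500) = 0
  disc = (23/25)² − 4·(1/5)·(-371/500) = 36/25 ; √disc = 6/5
  v_R = (−(23/25) + 6/5) / (2·(1/5)) = 7/10 m/s
check:
braking lasts T_s = (7/10)/(5/2) = 0.2800 s
robot covers v_R·T_r = 0.7000·0.1200 = 0.0840 m before braking
robot under decel: 0.7000²/(2·2.5000) = 0.0980 m
human closes 2.0000·0.4000 = 0.8000 m
residual clearance needed = 0.0400+0.0300+0.1000 = 0.1700 m
sum ≈ 0.0840+0.0980+0.8000+0.1700 ≈ 1.1520 m = S ✓

v_R_max = 7/10 m/s = 0.7000 m/s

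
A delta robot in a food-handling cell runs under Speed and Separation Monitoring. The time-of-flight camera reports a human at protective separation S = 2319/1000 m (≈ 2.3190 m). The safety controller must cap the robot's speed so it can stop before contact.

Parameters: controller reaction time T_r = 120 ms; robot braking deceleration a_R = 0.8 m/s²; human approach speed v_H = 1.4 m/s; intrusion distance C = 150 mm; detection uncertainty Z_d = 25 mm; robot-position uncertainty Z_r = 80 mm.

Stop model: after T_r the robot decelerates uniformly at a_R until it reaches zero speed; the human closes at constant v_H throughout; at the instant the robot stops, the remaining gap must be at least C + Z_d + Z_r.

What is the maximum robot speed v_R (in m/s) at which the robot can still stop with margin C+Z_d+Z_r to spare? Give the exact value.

at the boundary: (5/8)·v² + (187/100)·v + (-237/125) = 0
  disc = (187/100)² − 4·(5/8)·(-237/125) = 82369/10000 ; √disc = 287/100
  v_R = (−(187/100) + 287/100) / (2·(5/8)) = 4/5 m/s
check:
T_s = v_R/a_R = (4/5)/(4/5) = 1.0000 s
reaction-phase robot travel = 0.8000·0.1200 = 0.0960 m
robot under decel: 0.8000²/(2·0.8000) = 0.4000 m
human closes 1.4000·1.1200 = 1.5680 m
residual clearance needed = 0.1500+0.0250+0.0800 = 0.2550 m
sum ≈ 0.0960+0.4000+1.5680+0.2550 ≈ 2.3190 m = S ✓

v_R_max = 4/5 m/s = 0.8000 m/s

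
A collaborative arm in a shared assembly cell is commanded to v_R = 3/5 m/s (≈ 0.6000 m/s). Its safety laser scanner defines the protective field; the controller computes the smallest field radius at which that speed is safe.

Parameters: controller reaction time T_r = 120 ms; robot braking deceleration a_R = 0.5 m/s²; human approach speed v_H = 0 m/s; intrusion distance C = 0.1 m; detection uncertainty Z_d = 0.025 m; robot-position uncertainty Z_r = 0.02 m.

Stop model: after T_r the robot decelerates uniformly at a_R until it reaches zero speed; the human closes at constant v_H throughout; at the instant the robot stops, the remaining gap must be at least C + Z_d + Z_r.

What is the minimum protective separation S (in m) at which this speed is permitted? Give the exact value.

S_min = 577/1000 m = 0.5770 m

braking lasts T_s = (3/5)/(1/2) = 1.2000 s
robot covers v_R·T_r = 0.6000·0.1200 = 0.0720 m before braking
robot under decel: 0.6000²/(2·0.5000) = 0.3600 m
person approaches 0.0000·(0.1200+1.2000) = 0.0000 m
C+Z_d+Z_r = 0.1000+0.0250+0.0200 = 0.1450 m
S_min ≈ 0.0720+0.3600+0.0000+0.1450  ⇒  S_min = 577/1000 m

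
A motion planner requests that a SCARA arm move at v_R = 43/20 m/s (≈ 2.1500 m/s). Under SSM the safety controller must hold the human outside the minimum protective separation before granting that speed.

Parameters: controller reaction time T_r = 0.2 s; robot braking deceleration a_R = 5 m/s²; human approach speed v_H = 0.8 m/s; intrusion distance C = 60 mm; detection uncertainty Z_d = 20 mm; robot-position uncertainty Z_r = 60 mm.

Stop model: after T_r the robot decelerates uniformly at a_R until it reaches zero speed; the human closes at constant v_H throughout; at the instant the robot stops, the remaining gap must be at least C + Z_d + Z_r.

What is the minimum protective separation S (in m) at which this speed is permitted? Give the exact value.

braking lasts T_s = (43/20)/5 = 0.4300 s
robot in T_r: 2.1500·0.2000 = 0.4300 m
braking distance = 2.1500²/(2·5.0000) = 0.4622 m
human closes 0.8000·0.6300 = 0.5040 m
margins: 0.0600+0.0200+0.0600 = 0.1400 m
S_min ≈ 0.4300+0.4622+0.5040+0.1400  ⇒  S_min = 1229/800 m

S_min = 1229/800 m = 1.5362 m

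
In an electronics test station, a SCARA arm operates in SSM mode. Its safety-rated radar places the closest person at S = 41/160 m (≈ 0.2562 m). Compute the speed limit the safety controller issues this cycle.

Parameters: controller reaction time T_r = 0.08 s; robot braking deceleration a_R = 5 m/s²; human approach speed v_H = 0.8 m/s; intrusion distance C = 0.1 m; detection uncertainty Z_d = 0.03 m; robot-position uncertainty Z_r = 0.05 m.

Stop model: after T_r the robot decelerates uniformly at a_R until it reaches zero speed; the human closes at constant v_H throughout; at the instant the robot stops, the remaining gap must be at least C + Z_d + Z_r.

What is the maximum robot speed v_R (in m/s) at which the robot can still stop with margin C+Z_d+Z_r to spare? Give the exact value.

at the boundary: (1/10)·v² + (6/25)·v + (-49/4000) = 0
  disc = (6/25)² − 4·(1/10)·(-49/4000) = 1/16 ; √disc = 1/4
  v_R = (−(6/25) + 1/4) / (2·(1/10)) = 1/20 m/s
check:
T_s = v_R/a_R = (1/20)/5 = 0.0100 s
reaction-phase robot travel = 0.0500·0.0800 = 0.0040 m
robot covers 0.0500·0.0100 − ½·5.0000·0.0100² = 0.0003 m while stopping
human closes 0.8000·0.0900 = 0.0720 m
C+Z_d+Z_r = 0.1000+0.0300+0.0500 = 0.1800 m
sum ≈ 0.0040+0.0003+0.0720+0.1800 ≈ 0.2562 m = S ✓

v_R_max = 1/20 m/s = 0.0500 m/s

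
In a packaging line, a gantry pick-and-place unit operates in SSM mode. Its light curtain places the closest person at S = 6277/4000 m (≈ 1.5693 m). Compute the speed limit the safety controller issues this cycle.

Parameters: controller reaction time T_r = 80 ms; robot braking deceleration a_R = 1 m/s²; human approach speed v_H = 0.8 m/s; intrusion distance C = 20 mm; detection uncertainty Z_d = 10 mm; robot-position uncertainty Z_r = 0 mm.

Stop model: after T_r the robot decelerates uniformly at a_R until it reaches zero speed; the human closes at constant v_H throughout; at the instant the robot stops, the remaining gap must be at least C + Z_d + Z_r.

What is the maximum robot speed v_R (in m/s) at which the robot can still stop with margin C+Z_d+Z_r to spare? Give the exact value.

quadratic (1/2)·v² + (22/25)·v + (-5901/4000) = 0
  disc = (22/25)² − 4·(1/2)·(-5901/4000) = 37249/10000 ; √disc = 193/100
  v_R = (−(22/25) + 193/100) / (2·(1/2)) = 21/20 m/s
check:
stop time T_s = (21/20)/1 = 1.0500 s
robot covers v_R·T_r = 1.0500·0.0800 = 0.0840 m before braking
robot under decel: 1.0500²/(2·1.0000) = 0.5513 m
person approaches 0.8000·(0.0800+1.0500) = 0.9040 m
residual clearance needed = 0.0200+0.0100+0.0000 = 0.0300 m
sum ≈ 0.0840+0.5513+0.9040+0.0300 ≈ 1.5693 m = S ✓

v_R_max = 21/20 m/s = 1.0500 m/s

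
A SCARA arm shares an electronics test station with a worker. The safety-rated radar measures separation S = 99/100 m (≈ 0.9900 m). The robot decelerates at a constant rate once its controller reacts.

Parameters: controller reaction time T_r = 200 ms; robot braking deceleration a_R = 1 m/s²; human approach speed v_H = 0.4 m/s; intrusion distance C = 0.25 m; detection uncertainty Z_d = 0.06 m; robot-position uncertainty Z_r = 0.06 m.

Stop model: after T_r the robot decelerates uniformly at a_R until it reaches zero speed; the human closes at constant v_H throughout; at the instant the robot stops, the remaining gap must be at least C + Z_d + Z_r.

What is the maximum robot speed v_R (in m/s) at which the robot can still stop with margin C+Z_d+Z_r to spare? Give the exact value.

v_R_max = 3/5 m/s = 0.6000 m/s

quadratic (1/2)·v² + (3/5)·v + (-27/50) = 0
  disc = (3/5)² − 4·(1/2)·(-27/50) = 36/25 ; √disc = 6/5
  v_R = (−(3/5) + 6/5) / (2·(1/2)) = 3/5 m/s
check:
braking lasts T_s = (3/5)/1 = 0.6000 s
robot in T_r: 0.6000·0.2000 = 0.1200 m
braking distance = 0.6000²/(2·1.0000) = 0.1800 m
human closes 0.4000·0.8000 = 0.3200 m
C+Z_d+Z_r = 0.2500+0.0600+0.0600 = 0.3700 m
sum ≈ 0.1200+0.1800+0.3200+0.3700 ≈ 0.9900 m = S ✓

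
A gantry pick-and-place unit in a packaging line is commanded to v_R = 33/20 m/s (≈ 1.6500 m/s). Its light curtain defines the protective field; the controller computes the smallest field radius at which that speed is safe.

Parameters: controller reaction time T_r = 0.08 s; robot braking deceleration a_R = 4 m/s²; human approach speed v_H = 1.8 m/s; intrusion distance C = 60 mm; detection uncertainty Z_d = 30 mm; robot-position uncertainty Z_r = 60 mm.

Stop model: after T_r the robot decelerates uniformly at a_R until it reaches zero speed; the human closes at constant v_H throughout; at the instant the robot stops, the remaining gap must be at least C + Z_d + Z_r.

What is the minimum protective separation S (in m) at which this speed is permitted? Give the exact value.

S_min = 24141/16000 m = 1.5088 m

T_s = v_R/a_R = (33/20)/4 = 0.4125 s
reaction-phase robot travel = 1.6500·0.0800 = 0.1320 m
robot under decel: 1.6500²/(2·4.0000) = 0.3403 m
human over T_r+T_s: 1.8000·(0.0800+0.4125) = 0.8865 m
C+Z_d+Z_r = 0.0600+0.0300+0.0600 = 0.1500 m
S_min ≈ 0.1320+0.3403+0.8865+0.1500  ⇒  S_min = 24141/16000 m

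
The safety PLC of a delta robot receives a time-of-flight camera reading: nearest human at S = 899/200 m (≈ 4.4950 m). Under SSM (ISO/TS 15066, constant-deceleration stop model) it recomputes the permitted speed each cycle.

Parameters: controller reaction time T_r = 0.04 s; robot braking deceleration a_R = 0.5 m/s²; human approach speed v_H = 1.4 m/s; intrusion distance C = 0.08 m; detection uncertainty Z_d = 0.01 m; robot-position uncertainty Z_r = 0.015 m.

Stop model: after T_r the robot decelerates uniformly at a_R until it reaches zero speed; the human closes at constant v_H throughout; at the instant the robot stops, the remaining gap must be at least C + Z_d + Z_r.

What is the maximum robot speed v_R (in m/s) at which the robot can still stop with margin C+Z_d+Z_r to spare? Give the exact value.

v_R_max = 11/10 m/s = 1.1000 m/s

collect terms ⇒ (1)·v_R² + (71/25)·v_R + (-2167/500) = 0
  disc = (71/25)² − 4·(1)·(-2167/500) = 15876/625 ; √disc = 126/25
  v_R = (−(71/25) + 126/25) / (2·(1)) = 11/10 m/s
check:
stop time T_s = (11/10)/(1/2) = 2.2000 s
robot in T_r: 1.1000·0.0400 = 0.0440 m
robot covers 1.1000·2.2000 − ½·0.5000·2.2000² = 1.2100 m while stopping
person approaches 1.4000·(0.0400+2.2000) = 3.1360 m
margins: 0.0800+0.0100+0.0150 = 0.1050 m
sum ≈ 0.0440+1.2100+3.1360+0.1050 ≈ 4.4950 m = S ✓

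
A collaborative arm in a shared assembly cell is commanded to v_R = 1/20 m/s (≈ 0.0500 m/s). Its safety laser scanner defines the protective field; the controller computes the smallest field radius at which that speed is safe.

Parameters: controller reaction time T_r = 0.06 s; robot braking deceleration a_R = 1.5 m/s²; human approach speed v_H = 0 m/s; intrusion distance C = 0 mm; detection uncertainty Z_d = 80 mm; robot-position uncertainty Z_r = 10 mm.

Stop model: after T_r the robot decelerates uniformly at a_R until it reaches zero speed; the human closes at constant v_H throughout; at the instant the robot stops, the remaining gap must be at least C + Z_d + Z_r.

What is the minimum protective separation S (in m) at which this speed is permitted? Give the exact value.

braking lasts T_s = (1/20)/(3/2) = 0.0333 s
robot in T_r: 0.0500·0.0600 = 0.0030 m
robot covers 0.0500·0.0333 − ½·1.5000·0.0333² = 0.0008 m while stopping
person approaches 0.0000·(0.0600+0.0333) = 0.0000 m
residual clearance needed = 0.0000+0.0800+0.0100 = 0.0900 m
S_min ≈ 0.0030+0.0008+0.0000+0.0900  ⇒  S_min = 563/6000 m

S_min = 563/6000 m = 0.0938 m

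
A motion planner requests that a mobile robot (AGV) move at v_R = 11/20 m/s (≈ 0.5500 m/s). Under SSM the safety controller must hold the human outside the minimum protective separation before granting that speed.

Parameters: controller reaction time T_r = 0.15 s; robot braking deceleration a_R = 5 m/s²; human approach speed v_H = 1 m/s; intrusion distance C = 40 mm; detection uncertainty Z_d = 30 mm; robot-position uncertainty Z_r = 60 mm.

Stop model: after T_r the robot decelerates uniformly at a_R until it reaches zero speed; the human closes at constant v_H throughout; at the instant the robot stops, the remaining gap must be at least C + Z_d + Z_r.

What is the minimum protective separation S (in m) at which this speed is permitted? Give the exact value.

stop time T_s = (11/20)/5 = 0.1100 s
reaction-phase robot travel = 0.5500·0.1500 = 0.0825 m
robot covers 0.5500·0.1100 − ½·5.0000·0.1100² = 0.0302 m while stopping
human closes 1.0000·0.2600 = 0.2600 m
margins: 0.0400+0.0300+0.0600 = 0.1300 m
S_min ≈ 0.0825+0.0302+0.2600+0.1300  ⇒  S_min = 2011/4000 m

S_min = 2011/4000 m = 0.5028 m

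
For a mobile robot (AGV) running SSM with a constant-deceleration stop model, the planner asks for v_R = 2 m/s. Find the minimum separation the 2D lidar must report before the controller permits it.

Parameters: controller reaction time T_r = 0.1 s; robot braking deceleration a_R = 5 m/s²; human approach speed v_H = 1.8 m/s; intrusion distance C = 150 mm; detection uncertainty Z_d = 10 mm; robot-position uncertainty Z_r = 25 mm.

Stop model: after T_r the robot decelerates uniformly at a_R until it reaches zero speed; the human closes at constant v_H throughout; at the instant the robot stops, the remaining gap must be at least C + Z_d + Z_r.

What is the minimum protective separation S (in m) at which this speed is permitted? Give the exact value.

S_min = 337/200 m = 1.6850 m

braking lasts T_s = 2/5 = 0.4000 s
robot covers v_R·T_r = 2.0000·0.1000 = 0.2000 m before braking
robot under decel: 2.0000²/(2·5.0000) = 0.4000 m
human closes 1.8000·0.5000 = 0.9000 m
C+Z_d+Z_r = 0.1500+0.0100+0.0250 = 0.1850 m
S_min ≈ 0.2000+0.4000+0.9000+0.1850  ⇒  S_min = 337/200 m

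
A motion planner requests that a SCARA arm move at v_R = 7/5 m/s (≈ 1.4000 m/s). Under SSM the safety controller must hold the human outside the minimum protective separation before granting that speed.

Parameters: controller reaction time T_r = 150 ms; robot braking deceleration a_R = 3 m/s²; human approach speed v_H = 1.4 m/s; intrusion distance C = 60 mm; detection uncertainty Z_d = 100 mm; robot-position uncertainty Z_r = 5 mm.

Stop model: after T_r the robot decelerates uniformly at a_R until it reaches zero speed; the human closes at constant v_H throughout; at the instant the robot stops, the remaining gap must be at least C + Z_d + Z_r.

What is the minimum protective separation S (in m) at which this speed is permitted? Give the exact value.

S_min = 313/200 m = 1.5650 m

stop time T_s = (7/5)/3 = 0.4667 s
robot in T_r: 1.4000·0.1500 = 0.2100 m
robot covers 1.4000·0.4667 − ½·3.0000·0.4667² = 0.3267 m while stopping
human over T_r+T_s: 1.4000·(0.1500+0.4667) = 0.8633 m
C+Z_d+Z_r = 0.0600+0.1000+0.0050 = 0.1650 m
S_min ≈ 0.2100+0.3267+0.8633+0.1650  ⇒  S_min = 313/200 m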